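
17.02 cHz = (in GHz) 1.702e-10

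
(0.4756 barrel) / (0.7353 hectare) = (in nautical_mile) 5.553e-09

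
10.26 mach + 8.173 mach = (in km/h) 2.26e+04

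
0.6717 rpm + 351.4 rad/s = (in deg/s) 2.014e+04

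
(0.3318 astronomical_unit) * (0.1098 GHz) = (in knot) 1.059e+19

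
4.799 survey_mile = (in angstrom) 7.723e+13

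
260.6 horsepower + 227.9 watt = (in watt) 1.946e+05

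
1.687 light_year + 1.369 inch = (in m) 1.596e+16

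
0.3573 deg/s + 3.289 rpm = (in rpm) 3.349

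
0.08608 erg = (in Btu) 8.159e-12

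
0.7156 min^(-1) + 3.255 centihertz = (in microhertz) 4.448e+04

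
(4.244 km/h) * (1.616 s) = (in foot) 6.25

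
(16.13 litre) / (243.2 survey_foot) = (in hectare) 2.176e-08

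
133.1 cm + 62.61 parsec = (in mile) 1.2e+15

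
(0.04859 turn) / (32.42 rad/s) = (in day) 1.09e-07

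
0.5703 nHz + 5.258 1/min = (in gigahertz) 8.763e-11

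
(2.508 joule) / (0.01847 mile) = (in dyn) 8437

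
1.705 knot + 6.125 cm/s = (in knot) 1.824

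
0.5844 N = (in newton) 0.5844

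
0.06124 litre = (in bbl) 0.0003852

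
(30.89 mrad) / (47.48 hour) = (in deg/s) 1.035e-05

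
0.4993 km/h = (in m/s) 0.1387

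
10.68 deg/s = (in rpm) 1.78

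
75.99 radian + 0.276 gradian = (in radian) 75.99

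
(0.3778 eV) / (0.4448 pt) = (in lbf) 8.672e-17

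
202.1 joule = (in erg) 2.021e+09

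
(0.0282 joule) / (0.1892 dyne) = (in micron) 1.49e+10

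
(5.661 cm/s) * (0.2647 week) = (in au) 6.058e-08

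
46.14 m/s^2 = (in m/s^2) 46.14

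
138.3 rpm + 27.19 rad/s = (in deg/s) 2388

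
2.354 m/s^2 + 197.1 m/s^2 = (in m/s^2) 199.5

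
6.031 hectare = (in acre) 14.9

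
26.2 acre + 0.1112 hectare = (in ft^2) 1.153e+06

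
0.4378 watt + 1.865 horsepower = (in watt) 1391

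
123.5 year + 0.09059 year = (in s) 3.898e+09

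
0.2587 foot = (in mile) 4.9e-05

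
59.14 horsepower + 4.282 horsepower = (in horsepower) 63.42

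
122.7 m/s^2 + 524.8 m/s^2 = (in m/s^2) 647.5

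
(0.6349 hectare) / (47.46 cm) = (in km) 13.38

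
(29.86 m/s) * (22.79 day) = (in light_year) 6.215e-09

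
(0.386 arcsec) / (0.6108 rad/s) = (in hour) 8.511e-10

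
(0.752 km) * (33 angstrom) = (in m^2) 2.482e-06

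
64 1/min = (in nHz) 1.067e+09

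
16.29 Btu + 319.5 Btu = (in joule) 3.543e+05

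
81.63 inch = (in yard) 2.268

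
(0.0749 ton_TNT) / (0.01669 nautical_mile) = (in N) 1.014e+07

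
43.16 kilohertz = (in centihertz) 4.316e+06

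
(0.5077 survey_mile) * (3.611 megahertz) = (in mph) 6.6e+09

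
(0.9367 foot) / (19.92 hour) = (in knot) 7.739e-06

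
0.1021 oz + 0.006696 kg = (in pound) 0.02114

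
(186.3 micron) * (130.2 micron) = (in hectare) 2.426e-12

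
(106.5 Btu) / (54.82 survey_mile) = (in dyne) 1.274e+05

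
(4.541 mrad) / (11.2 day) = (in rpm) 4.481e-08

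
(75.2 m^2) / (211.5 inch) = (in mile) 0.008698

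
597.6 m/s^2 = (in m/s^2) 597.6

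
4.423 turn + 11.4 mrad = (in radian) 27.8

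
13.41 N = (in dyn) 1.341e+06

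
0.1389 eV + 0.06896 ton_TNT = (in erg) 2.885e+15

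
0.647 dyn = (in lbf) 1.455e-06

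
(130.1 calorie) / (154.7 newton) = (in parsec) 1.14e-16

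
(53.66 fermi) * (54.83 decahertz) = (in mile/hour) 6.581e-11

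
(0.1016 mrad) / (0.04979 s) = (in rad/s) 0.002041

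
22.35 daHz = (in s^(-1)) 223.5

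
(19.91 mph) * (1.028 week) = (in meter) 5.534e+06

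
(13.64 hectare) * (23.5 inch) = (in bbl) 5.121e+05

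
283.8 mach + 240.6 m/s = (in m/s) 9.687e+04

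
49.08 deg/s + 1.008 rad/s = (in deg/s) 106.8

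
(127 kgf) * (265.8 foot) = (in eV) 6.298e+23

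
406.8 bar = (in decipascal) 4.068e+08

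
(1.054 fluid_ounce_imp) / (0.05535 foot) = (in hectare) 1.775e-07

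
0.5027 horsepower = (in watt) 374.9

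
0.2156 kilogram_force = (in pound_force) 0.4753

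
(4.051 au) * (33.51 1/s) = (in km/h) 7.311e+13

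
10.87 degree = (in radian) 0.1897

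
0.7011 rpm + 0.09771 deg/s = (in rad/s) 0.07512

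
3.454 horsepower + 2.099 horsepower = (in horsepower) 5.553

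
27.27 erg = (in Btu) 2.585e-09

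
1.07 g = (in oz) 0.03774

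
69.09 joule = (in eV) 4.312e+20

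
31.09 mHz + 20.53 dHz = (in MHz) 2.084e-06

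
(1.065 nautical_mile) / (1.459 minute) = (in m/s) 22.53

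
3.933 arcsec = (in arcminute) 0.06555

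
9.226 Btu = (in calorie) 2326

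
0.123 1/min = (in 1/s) 0.00205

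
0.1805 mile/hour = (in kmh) 0.2905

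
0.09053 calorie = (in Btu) 0.000359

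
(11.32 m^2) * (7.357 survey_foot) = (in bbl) 159.7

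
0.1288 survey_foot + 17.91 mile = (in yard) 3.152e+04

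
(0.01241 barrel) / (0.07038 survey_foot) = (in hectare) 9.197e-06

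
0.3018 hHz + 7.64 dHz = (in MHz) 3.094e-05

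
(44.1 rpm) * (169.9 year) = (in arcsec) 5.104e+15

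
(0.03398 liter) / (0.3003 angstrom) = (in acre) 279.6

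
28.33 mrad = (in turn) 0.004509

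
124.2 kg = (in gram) 1.242e+05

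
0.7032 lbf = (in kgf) 0.319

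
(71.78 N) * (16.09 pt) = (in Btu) 0.0003862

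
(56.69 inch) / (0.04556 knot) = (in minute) 1.024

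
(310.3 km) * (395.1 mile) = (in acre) 4.876e+07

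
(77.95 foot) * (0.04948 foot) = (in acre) 8.854e-05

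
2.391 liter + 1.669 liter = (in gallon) 1.073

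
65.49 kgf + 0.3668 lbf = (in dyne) 6.439e+07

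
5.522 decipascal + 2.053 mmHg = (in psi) 0.03978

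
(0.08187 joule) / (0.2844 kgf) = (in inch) 1.156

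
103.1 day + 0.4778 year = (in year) 0.7603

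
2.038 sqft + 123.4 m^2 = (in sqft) 1330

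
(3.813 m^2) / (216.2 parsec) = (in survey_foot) 1.875e-18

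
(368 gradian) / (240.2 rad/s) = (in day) 2.785e-07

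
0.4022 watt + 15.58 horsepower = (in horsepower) 15.58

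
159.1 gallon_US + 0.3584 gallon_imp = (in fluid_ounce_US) 2.042e+04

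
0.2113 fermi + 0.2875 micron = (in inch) 1.132e-05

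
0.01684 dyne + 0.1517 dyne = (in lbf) 3.789e-07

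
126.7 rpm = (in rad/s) 13.27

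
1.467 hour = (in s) 5281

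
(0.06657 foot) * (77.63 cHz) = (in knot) 0.03062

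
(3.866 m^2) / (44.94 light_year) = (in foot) 2.983e-17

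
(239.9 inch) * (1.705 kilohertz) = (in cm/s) 1.039e+06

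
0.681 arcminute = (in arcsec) 40.86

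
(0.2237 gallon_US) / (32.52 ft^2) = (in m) 0.0002803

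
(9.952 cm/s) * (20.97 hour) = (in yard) 8216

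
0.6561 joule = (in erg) 6.561e+06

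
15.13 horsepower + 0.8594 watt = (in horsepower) 15.13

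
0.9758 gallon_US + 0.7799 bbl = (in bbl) 0.8031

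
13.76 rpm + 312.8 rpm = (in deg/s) 1959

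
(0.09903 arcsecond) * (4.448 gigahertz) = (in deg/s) 1.224e+05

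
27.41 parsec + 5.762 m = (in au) 5.654e+06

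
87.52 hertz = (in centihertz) 8752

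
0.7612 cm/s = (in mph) 0.01703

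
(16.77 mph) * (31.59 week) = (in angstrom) 1.432e+18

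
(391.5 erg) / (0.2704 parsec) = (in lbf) 1.055e-21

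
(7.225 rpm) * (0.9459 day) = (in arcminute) 2.126e+08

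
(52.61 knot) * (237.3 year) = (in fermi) 2.025e+26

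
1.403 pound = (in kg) 0.6364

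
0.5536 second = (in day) 6.407e-06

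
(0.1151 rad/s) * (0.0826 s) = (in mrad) 9.507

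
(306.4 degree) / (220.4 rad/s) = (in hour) 6.74e-06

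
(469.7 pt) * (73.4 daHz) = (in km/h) 437.8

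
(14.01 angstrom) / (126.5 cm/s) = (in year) 3.512e-17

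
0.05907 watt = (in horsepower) 7.921e-05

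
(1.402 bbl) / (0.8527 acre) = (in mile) 4.014e-08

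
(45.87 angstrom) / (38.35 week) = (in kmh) 7.12e-16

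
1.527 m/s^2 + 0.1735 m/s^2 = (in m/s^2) 1.7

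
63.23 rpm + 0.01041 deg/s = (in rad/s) 6.622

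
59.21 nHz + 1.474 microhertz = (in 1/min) 9.199e-05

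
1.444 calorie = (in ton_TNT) 1.444e-09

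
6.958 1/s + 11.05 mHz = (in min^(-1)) 418.1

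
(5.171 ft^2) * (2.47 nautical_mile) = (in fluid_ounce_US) 7.431e+07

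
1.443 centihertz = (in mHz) 14.43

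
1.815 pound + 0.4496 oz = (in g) 836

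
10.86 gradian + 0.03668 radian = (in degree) 11.88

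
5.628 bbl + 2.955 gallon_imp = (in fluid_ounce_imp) 3.196e+04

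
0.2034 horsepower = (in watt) 151.7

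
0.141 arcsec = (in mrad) 0.0006836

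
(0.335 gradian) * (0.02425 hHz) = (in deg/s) 0.7311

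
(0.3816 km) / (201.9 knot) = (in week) 6.075e-06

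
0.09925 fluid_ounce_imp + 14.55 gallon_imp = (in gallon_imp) 14.55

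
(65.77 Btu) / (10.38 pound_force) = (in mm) 1.503e+06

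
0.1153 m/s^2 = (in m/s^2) 0.1153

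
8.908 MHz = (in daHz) 8.908e+05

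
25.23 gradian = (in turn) 0.06308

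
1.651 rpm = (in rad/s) 0.1729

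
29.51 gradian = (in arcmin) 1594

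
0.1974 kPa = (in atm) 0.001948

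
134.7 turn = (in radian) 846.3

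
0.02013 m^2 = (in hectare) 2.013e-06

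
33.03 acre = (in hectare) 13.37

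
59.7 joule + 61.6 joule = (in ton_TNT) 2.899e-08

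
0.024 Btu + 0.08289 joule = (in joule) 25.4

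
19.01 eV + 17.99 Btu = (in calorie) 4536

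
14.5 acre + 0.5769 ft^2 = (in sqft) 6.316e+05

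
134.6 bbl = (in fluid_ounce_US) 7.236e+05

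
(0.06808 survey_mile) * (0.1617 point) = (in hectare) 6.25e-07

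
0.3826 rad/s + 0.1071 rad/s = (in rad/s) 0.4897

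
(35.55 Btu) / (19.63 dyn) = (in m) 1.911e+08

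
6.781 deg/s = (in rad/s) 0.1184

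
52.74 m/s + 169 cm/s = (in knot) 105.8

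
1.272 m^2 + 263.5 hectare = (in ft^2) 2.836e+07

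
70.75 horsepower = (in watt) 5.276e+04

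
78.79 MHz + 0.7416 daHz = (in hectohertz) 7.879e+05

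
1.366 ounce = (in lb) 0.08538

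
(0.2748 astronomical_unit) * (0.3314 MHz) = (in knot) 2.648e+16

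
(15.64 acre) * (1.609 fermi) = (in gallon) 2.69e-08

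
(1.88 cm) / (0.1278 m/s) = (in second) 0.1471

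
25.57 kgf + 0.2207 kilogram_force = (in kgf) 25.79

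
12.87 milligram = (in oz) 0.000454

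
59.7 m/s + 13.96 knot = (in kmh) 240.8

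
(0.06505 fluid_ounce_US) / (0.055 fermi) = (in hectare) 3.498e+06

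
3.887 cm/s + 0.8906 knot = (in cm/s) 49.7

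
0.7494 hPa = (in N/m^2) 74.94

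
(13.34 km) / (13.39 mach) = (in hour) 0.0008127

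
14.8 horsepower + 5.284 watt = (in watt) 1.104e+04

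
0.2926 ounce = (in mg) 8295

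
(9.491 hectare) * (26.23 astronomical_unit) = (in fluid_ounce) 1.259e+22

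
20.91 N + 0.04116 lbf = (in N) 21.09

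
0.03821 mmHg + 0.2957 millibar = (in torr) 0.26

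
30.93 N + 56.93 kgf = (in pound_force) 132.5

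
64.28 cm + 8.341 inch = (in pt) 2423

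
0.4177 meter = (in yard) 0.4568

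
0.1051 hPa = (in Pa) 10.51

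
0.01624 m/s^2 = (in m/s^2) 0.01624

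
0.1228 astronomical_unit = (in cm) 1.837e+12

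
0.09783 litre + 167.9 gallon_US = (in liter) 635.7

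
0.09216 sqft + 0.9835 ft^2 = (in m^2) 0.09993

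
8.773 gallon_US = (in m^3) 0.03321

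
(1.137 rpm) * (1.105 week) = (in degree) 4.559e+06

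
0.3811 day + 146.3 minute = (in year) 0.001322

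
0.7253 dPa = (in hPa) 0.0007253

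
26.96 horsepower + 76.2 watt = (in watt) 2.018e+04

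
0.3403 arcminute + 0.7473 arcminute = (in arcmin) 1.088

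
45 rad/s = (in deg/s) 2578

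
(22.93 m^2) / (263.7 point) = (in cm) 2.465e+04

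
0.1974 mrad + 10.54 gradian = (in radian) 0.1658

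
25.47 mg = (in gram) 0.02547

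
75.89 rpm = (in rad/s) 7.947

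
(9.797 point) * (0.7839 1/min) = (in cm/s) 0.004515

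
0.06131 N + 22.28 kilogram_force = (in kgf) 22.29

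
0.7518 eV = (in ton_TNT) 2.879e-29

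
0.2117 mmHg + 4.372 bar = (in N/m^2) 4.372e+05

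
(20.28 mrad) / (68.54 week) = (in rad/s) 4.892e-10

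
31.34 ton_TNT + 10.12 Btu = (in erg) 1.311e+18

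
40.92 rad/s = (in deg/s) 2345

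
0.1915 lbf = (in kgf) 0.08686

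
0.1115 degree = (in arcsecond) 401.4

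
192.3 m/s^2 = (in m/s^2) 192.3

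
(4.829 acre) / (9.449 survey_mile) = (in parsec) 4.165e-17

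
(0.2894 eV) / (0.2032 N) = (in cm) 2.282e-17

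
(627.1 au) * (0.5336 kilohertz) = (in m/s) 5.006e+16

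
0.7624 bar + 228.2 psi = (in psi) 239.3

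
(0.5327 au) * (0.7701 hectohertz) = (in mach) 1.802e+10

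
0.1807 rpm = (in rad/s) 0.01892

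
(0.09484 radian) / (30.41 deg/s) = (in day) 2.068e-06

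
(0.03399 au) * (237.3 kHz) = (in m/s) 1.207e+15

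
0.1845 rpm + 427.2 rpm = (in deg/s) 2564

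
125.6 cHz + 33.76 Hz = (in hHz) 0.3502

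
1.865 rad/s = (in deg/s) 106.9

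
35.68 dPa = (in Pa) 3.568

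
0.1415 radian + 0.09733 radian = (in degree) 13.68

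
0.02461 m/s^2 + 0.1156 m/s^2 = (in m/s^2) 0.1402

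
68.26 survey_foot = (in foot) 68.26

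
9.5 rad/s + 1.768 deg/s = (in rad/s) 9.531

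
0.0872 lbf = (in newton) 0.3879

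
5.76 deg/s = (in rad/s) 0.1005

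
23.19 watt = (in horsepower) 0.0311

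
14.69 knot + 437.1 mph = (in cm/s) 2.03e+04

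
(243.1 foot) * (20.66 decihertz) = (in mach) 0.4496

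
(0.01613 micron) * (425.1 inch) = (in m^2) 1.742e-07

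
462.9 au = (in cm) 6.925e+15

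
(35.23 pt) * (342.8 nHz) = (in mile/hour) 9.53e-09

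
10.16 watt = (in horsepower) 0.01362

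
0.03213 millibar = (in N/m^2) 3.213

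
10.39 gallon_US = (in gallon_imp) 8.651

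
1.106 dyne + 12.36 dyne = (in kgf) 1.373e-05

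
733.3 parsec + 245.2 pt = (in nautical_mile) 1.222e+16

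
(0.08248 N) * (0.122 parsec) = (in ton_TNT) 7.421e+04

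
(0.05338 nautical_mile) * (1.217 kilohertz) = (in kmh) 4.331e+05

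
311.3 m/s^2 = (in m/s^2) 311.3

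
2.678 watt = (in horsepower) 0.003591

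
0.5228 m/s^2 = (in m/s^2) 0.5228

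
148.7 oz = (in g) 4216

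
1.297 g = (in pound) 0.002859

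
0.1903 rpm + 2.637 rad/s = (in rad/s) 2.657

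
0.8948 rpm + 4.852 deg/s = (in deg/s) 10.22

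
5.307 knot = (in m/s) 2.73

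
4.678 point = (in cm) 0.165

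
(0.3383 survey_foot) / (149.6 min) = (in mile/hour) 2.57e-05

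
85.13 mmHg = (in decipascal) 1.135e+05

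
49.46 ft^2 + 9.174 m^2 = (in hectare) 0.001377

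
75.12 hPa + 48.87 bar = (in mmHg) 3.671e+04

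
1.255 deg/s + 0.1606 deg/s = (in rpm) 0.2359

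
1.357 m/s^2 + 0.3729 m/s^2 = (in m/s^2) 1.73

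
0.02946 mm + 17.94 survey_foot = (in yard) 5.98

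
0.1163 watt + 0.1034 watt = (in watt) 0.2197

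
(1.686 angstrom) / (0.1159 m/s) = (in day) 1.684e-14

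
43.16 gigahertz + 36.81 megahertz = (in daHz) 4.32e+09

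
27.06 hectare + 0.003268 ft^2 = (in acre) 66.87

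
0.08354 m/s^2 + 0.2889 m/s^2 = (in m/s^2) 0.3724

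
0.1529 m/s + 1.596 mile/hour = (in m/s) 0.8664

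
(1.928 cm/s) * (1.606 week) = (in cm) 1.873e+06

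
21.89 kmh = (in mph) 13.6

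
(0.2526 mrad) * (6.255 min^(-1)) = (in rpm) 0.0002515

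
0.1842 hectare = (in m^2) 1842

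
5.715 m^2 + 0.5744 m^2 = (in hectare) 0.0006289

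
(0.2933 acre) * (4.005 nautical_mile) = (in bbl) 5.537e+07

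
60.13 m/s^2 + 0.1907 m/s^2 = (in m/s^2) 60.32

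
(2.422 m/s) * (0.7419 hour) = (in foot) 2.122e+04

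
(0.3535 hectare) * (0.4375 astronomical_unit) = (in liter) 2.314e+17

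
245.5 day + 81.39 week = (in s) 7.044e+07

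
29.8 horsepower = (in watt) 2.222e+04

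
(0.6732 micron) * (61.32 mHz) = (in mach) 1.212e-10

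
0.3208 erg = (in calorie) 7.667e-09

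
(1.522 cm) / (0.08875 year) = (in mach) 1.597e-11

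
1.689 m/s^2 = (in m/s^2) 1.689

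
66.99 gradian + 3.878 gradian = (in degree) 63.78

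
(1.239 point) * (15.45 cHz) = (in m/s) 6.753e-05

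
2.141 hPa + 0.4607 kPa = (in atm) 0.00666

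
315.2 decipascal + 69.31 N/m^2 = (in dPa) 1008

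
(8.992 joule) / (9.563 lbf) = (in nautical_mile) 0.0001141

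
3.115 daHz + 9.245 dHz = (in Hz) 32.07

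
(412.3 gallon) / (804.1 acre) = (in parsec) 1.554e-23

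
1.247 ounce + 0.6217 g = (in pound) 0.07931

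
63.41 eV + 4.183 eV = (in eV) 67.59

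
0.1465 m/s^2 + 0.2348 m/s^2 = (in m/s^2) 0.3813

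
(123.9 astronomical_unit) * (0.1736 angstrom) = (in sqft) 3464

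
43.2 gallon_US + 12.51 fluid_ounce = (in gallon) 43.3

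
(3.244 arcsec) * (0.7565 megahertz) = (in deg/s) 681.7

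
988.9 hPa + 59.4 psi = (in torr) 3814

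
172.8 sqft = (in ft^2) 172.8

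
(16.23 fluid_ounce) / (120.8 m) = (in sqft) 4.277e-05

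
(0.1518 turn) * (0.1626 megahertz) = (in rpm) 1.481e+06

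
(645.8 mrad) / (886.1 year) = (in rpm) 2.207e-10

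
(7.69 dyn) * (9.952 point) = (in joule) 2.7e-07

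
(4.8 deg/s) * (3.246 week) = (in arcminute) 5.654e+08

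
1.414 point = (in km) 4.988e-07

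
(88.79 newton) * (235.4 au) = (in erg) 3.127e+22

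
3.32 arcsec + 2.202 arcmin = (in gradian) 0.0418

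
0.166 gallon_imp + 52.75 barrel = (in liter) 8387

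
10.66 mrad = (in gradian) 0.6786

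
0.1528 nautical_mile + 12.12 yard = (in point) 8.336e+05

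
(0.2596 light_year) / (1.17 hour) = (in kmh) 2.099e+12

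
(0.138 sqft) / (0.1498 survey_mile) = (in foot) 0.0001745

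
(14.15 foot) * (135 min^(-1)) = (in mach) 0.0285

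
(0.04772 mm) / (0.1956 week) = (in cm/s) 4.034e-08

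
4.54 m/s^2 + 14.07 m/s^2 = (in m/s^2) 18.61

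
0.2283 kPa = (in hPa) 2.283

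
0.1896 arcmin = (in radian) 5.515e-05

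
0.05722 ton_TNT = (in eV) 1.494e+27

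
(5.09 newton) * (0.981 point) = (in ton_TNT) 4.21e-13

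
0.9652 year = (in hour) 8455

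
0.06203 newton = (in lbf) 0.01394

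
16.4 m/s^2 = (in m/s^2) 16.4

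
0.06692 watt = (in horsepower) 8.974e-05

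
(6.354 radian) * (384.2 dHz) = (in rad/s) 244.1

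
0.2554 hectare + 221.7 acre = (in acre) 222.3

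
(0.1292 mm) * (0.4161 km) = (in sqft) 0.5787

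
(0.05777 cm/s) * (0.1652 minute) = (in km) 5.726e-06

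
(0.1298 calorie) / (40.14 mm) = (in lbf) 3.042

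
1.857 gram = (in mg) 1857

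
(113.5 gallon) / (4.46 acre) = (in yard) 2.603e-05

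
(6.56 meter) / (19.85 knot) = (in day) 7.435e-06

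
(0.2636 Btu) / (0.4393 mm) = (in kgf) 6.456e+04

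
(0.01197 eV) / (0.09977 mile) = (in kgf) 1.218e-24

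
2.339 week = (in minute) 2.358e+04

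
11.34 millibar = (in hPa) 11.34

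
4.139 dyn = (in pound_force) 9.305e-06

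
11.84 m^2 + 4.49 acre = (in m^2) 1.818e+04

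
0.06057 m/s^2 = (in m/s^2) 0.06057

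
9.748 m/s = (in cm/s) 974.8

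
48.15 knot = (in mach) 0.07275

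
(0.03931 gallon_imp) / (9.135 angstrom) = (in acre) 48.34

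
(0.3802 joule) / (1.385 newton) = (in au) 1.835e-12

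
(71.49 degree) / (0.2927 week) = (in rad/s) 7.048e-06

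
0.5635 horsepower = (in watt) 420.2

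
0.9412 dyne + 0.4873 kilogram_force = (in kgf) 0.4873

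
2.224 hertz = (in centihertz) 222.4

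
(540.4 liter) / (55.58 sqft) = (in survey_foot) 0.3434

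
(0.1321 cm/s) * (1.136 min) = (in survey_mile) 5.595e-05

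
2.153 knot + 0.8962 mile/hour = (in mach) 0.004429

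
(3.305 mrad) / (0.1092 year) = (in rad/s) 9.597e-10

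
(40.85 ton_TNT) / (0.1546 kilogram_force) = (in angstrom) 1.127e+21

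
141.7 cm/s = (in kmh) 5.101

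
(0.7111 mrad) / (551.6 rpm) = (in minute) 2.052e-07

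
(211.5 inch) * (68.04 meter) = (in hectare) 0.03655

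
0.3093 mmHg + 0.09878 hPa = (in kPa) 0.05111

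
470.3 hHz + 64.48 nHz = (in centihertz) 4.703e+06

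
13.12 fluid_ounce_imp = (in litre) 0.3728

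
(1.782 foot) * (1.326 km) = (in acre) 0.178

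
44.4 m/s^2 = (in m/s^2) 44.4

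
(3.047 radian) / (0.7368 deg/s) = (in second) 236.9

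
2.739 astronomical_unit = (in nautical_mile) 2.212e+08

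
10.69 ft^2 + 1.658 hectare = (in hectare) 1.658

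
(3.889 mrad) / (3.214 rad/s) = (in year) 3.837e-11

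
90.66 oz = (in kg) 2.57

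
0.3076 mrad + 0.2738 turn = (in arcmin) 5915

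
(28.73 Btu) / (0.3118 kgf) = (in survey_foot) 3.252e+04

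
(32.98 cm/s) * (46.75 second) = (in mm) 1.542e+04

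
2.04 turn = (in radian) 12.82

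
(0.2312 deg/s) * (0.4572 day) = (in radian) 159.4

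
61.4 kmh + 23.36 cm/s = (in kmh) 62.24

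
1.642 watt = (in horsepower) 0.002202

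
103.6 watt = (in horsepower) 0.1389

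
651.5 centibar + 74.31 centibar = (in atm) 7.163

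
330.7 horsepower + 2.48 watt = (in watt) 2.466e+05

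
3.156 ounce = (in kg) 0.08947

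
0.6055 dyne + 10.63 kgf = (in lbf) 23.44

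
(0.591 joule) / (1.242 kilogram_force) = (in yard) 0.05307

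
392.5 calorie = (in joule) 1642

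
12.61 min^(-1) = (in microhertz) 2.102e+05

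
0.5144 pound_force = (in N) 2.288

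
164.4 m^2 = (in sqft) 1770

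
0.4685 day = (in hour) 11.24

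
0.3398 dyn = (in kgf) 3.465e-07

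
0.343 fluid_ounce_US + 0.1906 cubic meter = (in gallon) 50.35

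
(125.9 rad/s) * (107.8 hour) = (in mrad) 4.886e+10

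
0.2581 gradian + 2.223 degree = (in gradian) 2.728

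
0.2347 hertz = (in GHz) 2.347e-10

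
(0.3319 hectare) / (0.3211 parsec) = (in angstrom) 0.00335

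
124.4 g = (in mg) 1.244e+05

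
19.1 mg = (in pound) 4.211e-05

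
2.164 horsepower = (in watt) 1614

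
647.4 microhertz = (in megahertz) 6.474e-10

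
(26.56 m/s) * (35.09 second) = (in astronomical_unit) 6.23e-09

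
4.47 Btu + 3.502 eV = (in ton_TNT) 1.127e-06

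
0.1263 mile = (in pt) 5.762e+05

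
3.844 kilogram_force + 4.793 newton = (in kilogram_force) 4.333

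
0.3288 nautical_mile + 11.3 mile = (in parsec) 6.091e-13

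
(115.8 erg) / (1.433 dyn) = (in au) 5.402e-12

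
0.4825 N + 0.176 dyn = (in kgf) 0.0492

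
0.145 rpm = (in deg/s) 0.87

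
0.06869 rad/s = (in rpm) 0.6559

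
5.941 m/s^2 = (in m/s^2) 5.941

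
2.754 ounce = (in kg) 0.07807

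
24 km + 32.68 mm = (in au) 1.604e-07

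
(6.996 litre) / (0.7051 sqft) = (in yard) 0.1168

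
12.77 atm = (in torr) 9705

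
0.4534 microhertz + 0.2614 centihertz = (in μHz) 2614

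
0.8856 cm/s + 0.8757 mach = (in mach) 0.8757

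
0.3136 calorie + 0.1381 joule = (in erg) 1.45e+07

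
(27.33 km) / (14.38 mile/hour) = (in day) 0.04921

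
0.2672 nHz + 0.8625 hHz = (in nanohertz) 8.625e+10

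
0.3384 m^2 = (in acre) 8.362e-05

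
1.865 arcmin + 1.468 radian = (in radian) 1.469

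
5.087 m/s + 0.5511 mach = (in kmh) 693.9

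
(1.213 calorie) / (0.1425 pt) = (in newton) 1.01e+05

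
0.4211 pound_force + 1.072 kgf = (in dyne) 1.239e+06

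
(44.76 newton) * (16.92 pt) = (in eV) 1.668e+18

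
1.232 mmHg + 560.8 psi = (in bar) 38.67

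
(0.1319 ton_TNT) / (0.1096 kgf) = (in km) 5.135e+05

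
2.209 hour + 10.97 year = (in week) 572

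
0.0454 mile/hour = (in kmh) 0.07306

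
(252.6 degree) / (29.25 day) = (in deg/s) 9.995e-05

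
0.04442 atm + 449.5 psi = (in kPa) 3104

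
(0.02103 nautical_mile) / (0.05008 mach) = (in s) 2.284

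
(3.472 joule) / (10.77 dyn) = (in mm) 3.224e+07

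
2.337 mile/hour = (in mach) 0.003068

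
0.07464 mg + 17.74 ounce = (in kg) 0.5029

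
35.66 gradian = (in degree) 32.09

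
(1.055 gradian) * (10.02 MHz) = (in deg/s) 9.514e+06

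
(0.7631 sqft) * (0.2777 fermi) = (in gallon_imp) 4.331e-15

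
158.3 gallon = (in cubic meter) 0.5992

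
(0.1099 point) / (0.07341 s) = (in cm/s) 0.05281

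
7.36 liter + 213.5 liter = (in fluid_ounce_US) 7468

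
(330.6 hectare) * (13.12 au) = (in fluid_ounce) 2.194e+23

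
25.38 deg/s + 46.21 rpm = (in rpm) 50.44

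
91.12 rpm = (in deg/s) 546.7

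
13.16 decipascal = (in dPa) 13.16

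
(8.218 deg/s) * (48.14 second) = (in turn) 1.099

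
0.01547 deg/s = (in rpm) 0.002578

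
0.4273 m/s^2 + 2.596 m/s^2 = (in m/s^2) 3.023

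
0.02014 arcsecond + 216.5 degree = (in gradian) 240.6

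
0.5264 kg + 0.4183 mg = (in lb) 1.161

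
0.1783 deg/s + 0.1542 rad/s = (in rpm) 1.502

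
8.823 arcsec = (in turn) 6.808e-06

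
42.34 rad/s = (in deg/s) 2426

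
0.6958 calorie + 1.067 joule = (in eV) 2.483e+19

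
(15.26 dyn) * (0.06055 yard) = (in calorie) 2.019e-06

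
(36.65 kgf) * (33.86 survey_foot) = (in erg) 3.709e+10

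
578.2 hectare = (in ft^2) 6.224e+07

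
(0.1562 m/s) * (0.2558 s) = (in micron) 3.996e+04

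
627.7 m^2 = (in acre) 0.1551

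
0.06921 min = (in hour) 0.001153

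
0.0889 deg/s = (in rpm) 0.01482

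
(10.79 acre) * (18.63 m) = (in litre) 8.135e+08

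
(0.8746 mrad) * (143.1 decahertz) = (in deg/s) 71.71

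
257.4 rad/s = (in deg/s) 1.475e+04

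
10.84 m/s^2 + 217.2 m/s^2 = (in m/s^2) 228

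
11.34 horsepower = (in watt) 8456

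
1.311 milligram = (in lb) 2.89e-06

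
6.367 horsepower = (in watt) 4748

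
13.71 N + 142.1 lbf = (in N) 645.8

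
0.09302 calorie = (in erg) 3.892e+06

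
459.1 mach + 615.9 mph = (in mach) 459.9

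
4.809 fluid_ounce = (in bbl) 0.0008945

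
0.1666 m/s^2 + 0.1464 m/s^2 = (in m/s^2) 0.313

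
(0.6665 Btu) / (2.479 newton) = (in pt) 8.041e+05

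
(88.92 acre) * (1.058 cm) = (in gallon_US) 1.006e+06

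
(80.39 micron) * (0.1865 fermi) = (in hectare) 1.499e-24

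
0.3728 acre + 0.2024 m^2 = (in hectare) 0.1509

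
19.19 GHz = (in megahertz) 1.919e+04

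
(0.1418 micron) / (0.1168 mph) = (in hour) 7.544e-10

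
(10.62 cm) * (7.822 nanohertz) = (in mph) 1.858e-09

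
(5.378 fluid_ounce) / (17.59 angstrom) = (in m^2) 9.042e+04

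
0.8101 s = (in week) 1.339e-06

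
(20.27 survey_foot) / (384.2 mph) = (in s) 0.03597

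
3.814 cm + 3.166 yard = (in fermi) 2.933e+15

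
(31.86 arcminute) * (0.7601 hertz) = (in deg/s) 0.4036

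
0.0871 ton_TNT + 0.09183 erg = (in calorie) 8.71e+07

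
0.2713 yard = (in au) 1.658e-12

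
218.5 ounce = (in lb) 13.66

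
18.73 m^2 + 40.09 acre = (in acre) 40.09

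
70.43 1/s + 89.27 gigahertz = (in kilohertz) 8.927e+07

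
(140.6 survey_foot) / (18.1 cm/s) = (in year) 7.508e-06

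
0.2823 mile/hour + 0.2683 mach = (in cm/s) 9148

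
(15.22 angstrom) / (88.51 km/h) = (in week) 1.024e-16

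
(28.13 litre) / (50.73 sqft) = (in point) 16.92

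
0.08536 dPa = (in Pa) 0.008536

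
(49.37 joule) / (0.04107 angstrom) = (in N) 1.202e+13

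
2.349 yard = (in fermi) 2.148e+15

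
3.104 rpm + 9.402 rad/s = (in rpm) 92.89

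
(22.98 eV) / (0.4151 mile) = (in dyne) 5.511e-16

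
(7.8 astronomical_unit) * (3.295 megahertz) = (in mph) 8.601e+18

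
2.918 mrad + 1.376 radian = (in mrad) 1379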